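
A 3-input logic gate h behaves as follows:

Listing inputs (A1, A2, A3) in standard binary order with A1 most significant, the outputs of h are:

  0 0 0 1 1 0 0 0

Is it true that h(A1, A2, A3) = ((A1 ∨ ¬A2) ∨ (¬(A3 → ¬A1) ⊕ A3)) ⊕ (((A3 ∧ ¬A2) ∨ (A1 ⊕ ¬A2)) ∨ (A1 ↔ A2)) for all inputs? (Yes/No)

Evaluate ((A1 ∨ ¬A2) ∨ (¬(A3 → ¬A1) ⊕ A3)) ⊕ (((A3 ∧ ¬A2) ∨ (A1 ⊕ ¬A2)) ∨ (A1 ↔ A2)) on each row and compare to h:
  A1=0, A2=0, A3=0: formula gives 0, h = 0 ✓
  A1=0, A2=0, A3=1: formula gives 0, h = 0 ✓
  A1=0, A2=1, A3=0: formula gives 0, h = 0 ✓
  A1=0, A2=1, A3=1: formula gives 1, h = 1 ✓
  A1=1, A2=0, A3=0: formula gives 1, h = 1 ✓
  …and likewise for the remaining 3 rows.
All 8 rows match — the expression computes h exactly.

Yes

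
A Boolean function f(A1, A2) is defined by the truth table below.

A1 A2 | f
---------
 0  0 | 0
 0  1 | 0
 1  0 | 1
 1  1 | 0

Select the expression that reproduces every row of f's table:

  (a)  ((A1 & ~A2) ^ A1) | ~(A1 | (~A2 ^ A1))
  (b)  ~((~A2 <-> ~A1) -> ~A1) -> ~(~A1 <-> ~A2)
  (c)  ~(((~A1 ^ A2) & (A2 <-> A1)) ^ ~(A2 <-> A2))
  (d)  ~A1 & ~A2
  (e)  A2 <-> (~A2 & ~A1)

(a): at (0,1) it gives 1, but f = 0 — eliminated.
(b): at (0,0) it gives 1, but f = 0 — eliminated.
(c): at (0,1) it gives 1, but f = 0 — eliminated.
(d): at (0,0) it gives 1, but f = 0 — eliminated.
Only (e) survives; checking it on all 4 rows confirms it matches f.

e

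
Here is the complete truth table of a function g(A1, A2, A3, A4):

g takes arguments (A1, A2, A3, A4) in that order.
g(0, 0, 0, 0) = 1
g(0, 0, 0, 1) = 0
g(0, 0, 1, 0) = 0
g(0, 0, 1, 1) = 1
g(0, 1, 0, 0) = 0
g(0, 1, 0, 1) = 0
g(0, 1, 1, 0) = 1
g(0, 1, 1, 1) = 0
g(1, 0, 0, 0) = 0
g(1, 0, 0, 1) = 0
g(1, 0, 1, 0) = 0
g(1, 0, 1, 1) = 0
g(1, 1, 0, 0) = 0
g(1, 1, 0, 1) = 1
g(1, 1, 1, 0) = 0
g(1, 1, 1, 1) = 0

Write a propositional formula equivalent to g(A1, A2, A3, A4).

Collect the rows where g=1 — (0,0,0,0), (0,0,1,1), (0,1,1,0), (1,1,0,1) — and write one minterm per row: ¬A1·¬A2·¬A3·¬A4, ¬A1·¬A2·A3·A4, ¬A1·A2·A3·¬A4, A1·A2·¬A3·A4. Their union (logical OR) reproduces the table exactly.

g(A1, A2, A3, A4) = (((((NOT A1 AND NOT A2) AND NOT A3) AND NOT A4) OR (((NOT A1 AND NOT A2) AND A3) AND A4)) OR (((NOT A1 AND A2) AND A3) AND NOT A4)) OR (((A1 AND A2) AND NOT A3) AND A4)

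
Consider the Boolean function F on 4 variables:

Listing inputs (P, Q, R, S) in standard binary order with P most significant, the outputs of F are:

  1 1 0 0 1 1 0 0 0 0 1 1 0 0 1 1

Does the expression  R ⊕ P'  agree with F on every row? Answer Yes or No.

Test each input against both F and the formula:
  P=0, Q=0, R=0, S=0: formula gives 1, F = 1 ✓
  P=0, Q=0, R=0, S=1: formula gives 1, F = 1 ✓
  P=0, Q=0, R=1, S=0: formula gives 0, F = 0 ✓
  P=0, Q=0, R=1, S=1: formula gives 0, F = 0 ✓
  … (the remaining 12 rows also agree.)
Every row agrees, so the formula is equivalent.

Yes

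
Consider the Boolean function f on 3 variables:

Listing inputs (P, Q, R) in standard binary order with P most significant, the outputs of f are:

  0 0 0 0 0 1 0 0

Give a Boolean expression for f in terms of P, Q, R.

f(P, Q, R) = (P and not Q) and R

f is 1 on exactly one input, (1,0,1), whose minterm is P·¬Q·R. So f is just that conjunction.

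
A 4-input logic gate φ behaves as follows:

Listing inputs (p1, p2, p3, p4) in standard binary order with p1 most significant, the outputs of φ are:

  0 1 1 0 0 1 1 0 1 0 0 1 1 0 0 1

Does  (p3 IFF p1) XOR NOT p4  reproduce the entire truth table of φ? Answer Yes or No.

Check the formula against φ row by row:
  p1=0, p2=0, p3=0, p4=0: formula gives 0, φ = 0 ✓
  p1=0, p2=0, p3=0, p4=1: formula gives 1, φ = 1 ✓
  p1=0, p2=0, p3=1, p4=0: formula gives 1, φ = 1 ✓
  p1=0, p2=0, p3=1, p4=1: formula gives 0, φ = 0 ✓
  … (the remaining 12 rows also agree.)
Every row agrees, so the formula is equivalent.

Yes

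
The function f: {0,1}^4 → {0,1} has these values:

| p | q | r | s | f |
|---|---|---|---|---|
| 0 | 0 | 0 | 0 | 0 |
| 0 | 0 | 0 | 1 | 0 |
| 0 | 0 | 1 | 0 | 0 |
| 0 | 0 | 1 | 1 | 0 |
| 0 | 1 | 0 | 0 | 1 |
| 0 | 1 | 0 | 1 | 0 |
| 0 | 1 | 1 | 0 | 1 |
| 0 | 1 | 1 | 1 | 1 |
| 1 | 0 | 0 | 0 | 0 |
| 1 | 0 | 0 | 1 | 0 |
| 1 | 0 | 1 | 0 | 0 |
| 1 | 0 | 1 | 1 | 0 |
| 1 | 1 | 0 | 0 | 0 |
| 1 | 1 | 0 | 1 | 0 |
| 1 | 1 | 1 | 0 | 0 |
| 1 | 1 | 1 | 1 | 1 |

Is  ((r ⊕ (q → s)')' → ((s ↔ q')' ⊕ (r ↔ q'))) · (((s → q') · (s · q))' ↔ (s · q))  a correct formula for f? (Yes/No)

Evaluate ((r ⊕ (q → s)')' → ((s ↔ q')' ⊕ (r ↔ q'))) · (((s → q') · (s · q))' ↔ (s · q)) on each row and compare to f:
  p=0, q=0, r=0, s=0: formula gives 0, f = 0 ✓
  p=0, q=0, r=0, s=1: formula gives 0, f = 0 ✓
  p=0, q=0, r=1, s=0: formula gives 0, f = 0 ✓
  p=0, q=0, r=1, s=1: formula gives 0, f = 0 ✓
  p=0, q=1, r=0, s=0: formula gives 0, but f = 1 ✗
Row (0,1,0,0) is a counterexample, so the formula is not equivalent to f.

No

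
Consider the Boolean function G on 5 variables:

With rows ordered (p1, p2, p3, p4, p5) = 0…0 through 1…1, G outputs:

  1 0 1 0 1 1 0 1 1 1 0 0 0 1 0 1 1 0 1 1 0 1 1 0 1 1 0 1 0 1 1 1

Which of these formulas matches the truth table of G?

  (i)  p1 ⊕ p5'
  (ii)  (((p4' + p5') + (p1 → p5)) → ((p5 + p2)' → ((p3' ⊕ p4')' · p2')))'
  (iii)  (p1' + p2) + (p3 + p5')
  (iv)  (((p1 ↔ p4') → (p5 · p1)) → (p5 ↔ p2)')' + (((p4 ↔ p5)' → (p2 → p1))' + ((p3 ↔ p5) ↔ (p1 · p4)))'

iv

(i) disagrees with G on (0,0,1,0,1) (formula → 0, table → 1); rule it out.
(ii) disagrees with G on (0,0,0,0,0) (formula → 0, table → 1); rule it out.
(iii) disagrees with G on (0,0,0,0,1) (formula → 1, table → 0); rule it out.
Only (iv) survives; checking it on all 32 rows confirms it matches G.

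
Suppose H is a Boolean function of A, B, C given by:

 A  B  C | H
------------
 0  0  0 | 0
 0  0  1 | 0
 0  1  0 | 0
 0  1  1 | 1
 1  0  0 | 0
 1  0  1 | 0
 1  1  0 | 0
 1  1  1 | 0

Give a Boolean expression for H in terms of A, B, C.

Only row (0,1,1) gives 1. That row's minterm ¬A·B·C is H directly.

H(A, B, C) = (A' · B) · C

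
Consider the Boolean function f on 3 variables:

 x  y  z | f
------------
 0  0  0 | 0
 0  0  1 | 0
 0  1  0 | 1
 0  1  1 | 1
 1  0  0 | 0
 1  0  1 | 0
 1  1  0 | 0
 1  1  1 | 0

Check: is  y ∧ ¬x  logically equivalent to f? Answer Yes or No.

Yes

Evaluate y ∧ ¬x on each row and compare to f:
  x=0, y=0, z=0: formula gives 0, f = 0 ✓
  x=0, y=0, z=1: formula gives 0, f = 0 ✓
  x=0, y=1, z=0: formula gives 1, f = 1 ✓
  x=0, y=1, z=1: formula gives 1, f = 1 ✓
  x=1, y=0, z=0: formula gives 0, f = 0 ✓
  … (the remaining 3 rows also agree.)
Every row agrees, so the formula is equivalent.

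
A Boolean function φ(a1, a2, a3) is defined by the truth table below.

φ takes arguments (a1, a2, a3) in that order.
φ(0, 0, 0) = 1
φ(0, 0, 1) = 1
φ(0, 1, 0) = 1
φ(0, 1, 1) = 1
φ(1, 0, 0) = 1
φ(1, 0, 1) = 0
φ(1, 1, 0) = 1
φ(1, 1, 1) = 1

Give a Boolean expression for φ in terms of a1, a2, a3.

φ(a1, a2, a3) = ¬((a1 ∧ ¬a2) ∧ a3)

φ is 0 on exactly one input, (1,0,1), whose minterm is a1·¬a2·a3. So φ is the negation of that single conjunction.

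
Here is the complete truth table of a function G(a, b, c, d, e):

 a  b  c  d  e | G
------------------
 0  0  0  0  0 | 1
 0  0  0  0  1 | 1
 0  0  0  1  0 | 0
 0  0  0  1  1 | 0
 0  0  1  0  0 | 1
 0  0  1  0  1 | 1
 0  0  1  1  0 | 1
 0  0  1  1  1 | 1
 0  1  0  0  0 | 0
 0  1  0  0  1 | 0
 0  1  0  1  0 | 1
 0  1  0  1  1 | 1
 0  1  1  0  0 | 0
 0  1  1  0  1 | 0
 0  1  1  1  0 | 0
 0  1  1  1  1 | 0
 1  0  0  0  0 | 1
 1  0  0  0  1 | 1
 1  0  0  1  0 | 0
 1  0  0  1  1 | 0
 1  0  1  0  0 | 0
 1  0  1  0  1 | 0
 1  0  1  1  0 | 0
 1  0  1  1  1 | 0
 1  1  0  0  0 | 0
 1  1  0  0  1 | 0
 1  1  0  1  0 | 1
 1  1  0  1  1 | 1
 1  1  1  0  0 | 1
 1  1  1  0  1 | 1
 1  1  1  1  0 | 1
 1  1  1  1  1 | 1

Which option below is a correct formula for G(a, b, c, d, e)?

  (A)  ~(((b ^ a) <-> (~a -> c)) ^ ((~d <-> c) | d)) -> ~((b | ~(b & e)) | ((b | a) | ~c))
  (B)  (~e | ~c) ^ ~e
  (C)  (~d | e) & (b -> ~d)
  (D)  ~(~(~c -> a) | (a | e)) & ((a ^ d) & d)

(B): at (0,0,0,0,0) it gives 0, but G = 1 — eliminated.
(C): at (0,0,0,1,1) it gives 1, but G = 0 — eliminated.
(D): at (0,0,0,0,0) it gives 0, but G = 1 — eliminated.
(A) is the remaining candidate, and it agrees with G on all 32 inputs.

A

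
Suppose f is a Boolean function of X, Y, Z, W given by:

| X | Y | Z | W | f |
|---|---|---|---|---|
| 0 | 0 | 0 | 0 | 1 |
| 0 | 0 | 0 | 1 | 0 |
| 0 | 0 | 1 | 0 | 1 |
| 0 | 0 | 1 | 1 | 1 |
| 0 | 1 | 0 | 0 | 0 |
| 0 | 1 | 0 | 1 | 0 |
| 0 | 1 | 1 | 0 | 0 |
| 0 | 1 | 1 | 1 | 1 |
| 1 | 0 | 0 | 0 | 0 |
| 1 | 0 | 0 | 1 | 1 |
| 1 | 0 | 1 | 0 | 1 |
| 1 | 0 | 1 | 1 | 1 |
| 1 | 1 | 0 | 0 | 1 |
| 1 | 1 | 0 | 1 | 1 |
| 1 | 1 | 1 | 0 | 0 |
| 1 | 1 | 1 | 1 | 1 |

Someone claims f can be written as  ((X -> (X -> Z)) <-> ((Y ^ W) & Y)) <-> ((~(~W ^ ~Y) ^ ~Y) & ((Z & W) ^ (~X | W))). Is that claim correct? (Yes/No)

Yes

Test each input against both f and the formula:
  X=0, Y=0, Z=0, W=0: formula gives 1, f = 1 ✓
  X=0, Y=0, Z=0, W=1: formula gives 0, f = 0 ✓
  X=0, Y=0, Z=1, W=0: formula gives 1, f = 1 ✓
  X=0, Y=0, Z=1, W=1: formula gives 1, f = 1 ✓
  …and likewise for the remaining 12 rows.
No disagreement on any input; they are logically equivalent.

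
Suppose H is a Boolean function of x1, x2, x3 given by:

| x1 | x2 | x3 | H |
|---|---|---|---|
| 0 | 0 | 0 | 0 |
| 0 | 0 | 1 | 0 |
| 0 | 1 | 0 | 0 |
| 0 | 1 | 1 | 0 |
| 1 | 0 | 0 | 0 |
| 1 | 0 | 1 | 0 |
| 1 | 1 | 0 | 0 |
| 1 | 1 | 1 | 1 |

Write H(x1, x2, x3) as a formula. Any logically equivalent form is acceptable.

H(x1, x2, x3) = (x1 & x2) & x3

The output is 1 only when every input is 1 — the AND of all inputs.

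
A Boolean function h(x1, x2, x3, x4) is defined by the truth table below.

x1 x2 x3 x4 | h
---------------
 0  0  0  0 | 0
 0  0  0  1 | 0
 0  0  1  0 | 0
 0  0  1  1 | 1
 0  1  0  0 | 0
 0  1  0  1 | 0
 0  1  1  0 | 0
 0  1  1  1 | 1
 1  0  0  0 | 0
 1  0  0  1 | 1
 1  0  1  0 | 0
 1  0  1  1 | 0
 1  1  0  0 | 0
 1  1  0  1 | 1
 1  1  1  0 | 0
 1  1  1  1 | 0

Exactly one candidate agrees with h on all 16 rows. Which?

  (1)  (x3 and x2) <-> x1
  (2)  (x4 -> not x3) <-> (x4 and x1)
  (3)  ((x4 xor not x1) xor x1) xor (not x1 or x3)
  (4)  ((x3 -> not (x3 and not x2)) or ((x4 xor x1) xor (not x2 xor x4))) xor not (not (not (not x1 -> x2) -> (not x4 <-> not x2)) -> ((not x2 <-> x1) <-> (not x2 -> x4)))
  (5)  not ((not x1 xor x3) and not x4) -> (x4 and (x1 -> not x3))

(1): at (0,0,0,0) it gives 1, but h = 0 — eliminated.
(3): at (0,0,0,1) it gives 1, but h = 0 — eliminated.
(4): at (0,0,0,0) it gives 1, but h = 0 — eliminated.
(5): at (0,0,0,0) it gives 1, but h = 0 — eliminated.
Only (2) survives; checking it on all 16 rows confirms it matches h.

2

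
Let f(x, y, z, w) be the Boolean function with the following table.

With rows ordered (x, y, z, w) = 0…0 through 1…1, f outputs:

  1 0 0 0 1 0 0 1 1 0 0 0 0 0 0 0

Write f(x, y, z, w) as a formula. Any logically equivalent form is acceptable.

f(x, y, z, w) = (((((¬x ∧ ¬y) ∧ ¬z) ∧ ¬w) ∨ (((¬x ∧ y) ∧ ¬z) ∧ ¬w)) ∨ (((¬x ∧ y) ∧ z) ∧ w)) ∨ (((x ∧ ¬y) ∧ ¬z) ∧ ¬w)

Collect the rows where f=1 — (0,0,0,0), (0,1,0,0), (0,1,1,1), (1,0,0,0) — and write one minterm per row: ¬x·¬y·¬z·¬w, ¬x·y·¬z·¬w, ¬x·y·z·w, x·¬y·¬z·¬w. Their union (logical OR) reproduces the table exactly.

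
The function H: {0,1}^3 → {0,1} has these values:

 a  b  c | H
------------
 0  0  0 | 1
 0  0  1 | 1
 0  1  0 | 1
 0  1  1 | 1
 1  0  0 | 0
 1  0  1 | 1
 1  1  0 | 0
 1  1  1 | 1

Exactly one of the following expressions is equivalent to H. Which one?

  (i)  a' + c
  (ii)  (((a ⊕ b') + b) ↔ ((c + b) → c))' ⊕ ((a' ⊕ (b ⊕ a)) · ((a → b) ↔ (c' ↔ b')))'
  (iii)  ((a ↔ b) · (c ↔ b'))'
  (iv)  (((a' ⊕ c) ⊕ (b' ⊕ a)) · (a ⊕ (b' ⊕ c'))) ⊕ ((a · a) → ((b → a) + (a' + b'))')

i

(ii) fails at (0,0,0): the formula yields 0, H is 1.
(iii) fails at (0,0,1): the formula yields 0, H is 1.
(iv) fails at (0,0,1): the formula yields 0, H is 1.
(i) is the remaining candidate, and it agrees with H on all 8 inputs.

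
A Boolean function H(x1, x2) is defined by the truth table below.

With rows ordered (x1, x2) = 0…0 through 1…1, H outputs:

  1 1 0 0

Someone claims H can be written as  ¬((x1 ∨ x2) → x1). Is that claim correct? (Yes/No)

Test each input against both H and the formula:
  x1=0, x2=0: formula gives 0, but H = 1 ✗
Row (0,0) is a counterexample, so the formula is not equivalent to H.

No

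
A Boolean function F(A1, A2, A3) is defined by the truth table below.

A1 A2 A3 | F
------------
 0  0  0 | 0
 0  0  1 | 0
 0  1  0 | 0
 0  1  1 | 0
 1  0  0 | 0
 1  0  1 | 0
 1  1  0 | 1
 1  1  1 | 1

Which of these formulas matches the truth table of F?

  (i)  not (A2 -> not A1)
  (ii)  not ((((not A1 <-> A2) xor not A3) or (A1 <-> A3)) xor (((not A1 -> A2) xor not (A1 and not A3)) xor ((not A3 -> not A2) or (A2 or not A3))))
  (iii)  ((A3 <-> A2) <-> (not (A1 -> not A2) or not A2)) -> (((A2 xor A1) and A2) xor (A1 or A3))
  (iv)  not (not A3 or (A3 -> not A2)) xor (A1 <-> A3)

(ii) fails at (0,0,1): the formula yields 1, F is 0.
(iii) fails at (0,0,1): the formula yields 1, F is 0.
(iv) fails at (0,0,0): the formula yields 1, F is 0.
That leaves (i). Evaluating it on every row reproduces the table of F exactly.

i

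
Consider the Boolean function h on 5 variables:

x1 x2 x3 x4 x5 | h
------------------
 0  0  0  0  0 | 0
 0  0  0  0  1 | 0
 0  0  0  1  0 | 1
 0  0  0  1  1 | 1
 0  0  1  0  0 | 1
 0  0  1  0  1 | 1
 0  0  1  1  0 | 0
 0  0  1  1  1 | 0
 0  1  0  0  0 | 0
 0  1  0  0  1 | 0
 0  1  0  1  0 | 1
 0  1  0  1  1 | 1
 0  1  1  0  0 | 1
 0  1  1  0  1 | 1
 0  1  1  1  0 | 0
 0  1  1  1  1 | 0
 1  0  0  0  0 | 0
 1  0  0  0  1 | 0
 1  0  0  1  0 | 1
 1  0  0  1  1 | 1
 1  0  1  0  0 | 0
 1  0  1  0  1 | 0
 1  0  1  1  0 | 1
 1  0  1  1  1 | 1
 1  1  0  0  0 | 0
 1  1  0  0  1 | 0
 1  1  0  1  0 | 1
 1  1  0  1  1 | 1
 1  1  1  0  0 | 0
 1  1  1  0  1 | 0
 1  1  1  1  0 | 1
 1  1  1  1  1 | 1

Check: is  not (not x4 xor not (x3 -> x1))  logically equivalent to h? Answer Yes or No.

Yes

Check the formula against h row by row:
  x1=0, x2=0, x3=0, x4=0, x5=0: formula gives 0, h = 0 ✓
  x1=0, x2=0, x3=0, x4=0, x5=1: formula gives 0, h = 0 ✓
  x1=0, x2=0, x3=0, x4=1, x5=0: formula gives 1, h = 1 ✓
  x1=0, x2=0, x3=0, x4=1, x5=1: formula gives 1, h = 1 ✓
  …and likewise for the remaining 28 rows.
All 32 rows match — the expression computes h exactly.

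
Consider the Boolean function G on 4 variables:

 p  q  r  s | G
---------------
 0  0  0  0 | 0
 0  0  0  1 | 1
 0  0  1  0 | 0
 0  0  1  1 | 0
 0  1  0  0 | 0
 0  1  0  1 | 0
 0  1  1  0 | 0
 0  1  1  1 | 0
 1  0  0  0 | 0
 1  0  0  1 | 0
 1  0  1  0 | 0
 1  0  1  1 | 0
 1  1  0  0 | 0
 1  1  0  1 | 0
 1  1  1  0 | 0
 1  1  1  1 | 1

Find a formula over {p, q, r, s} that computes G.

The 1-rows are (0,0,0,1), (1,1,1,1). Each contributes one minterm — ¬p·¬q·¬r·s; p·q·r·s — and their disjunction is a sum-of-products form of G.

G(p, q, r, s) = (((p' · q') · r') · s) + (((p · q) · r) · s)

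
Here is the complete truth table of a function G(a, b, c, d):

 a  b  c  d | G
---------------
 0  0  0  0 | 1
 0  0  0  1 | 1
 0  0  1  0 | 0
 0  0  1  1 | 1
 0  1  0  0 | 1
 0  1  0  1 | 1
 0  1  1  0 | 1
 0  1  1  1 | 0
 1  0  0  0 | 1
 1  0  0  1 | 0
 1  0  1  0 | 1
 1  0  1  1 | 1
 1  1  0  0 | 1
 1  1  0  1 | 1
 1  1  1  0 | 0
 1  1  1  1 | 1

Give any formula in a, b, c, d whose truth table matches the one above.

G(a, b, c, d) = ((((((a' · b') · c) · d') + (((a' · b) · c) · d)) + (((a · b') · c') · d)) + (((a · b) · c) · d'))'

The 0-rows are (0,0,1,0), (0,1,1,1), (1,0,0,1), (1,1,1,0). Take each as a conjunction (¬a·¬b·c·¬d, ¬a·b·c·d, a·¬b·¬c·d, a·b·c·¬d), form their disjunction, and complement — that gives a formula that is 1 everywhere G is.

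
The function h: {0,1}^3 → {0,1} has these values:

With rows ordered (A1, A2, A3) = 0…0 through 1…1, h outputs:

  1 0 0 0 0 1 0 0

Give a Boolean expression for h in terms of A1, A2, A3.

h(A1, A2, A3) = ((¬A1 ∧ ¬A2) ∧ ¬A3) ∨ ((A1 ∧ ¬A2) ∧ A3)

Collect the rows where h=1 — (0,0,0), (1,0,1) — and write one minterm per row: ¬A1·¬A2·¬A3, A1·¬A2·A3. Their union (logical OR) reproduces the table exactly.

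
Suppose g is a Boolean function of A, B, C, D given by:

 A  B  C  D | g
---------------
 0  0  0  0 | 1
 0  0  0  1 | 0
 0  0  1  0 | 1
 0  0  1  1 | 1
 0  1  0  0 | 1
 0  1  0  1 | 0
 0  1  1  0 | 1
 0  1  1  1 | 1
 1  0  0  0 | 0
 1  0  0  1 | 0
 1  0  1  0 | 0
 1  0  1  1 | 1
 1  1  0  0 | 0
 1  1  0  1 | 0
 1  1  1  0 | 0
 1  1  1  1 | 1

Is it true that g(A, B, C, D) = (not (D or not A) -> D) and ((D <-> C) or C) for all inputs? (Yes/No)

Test each input against both g and the formula:
  A=0, B=0, C=0, D=0: formula gives 1, g = 1 ✓
  A=0, B=0, C=0, D=1: formula gives 0, g = 0 ✓
  A=0, B=0, C=1, D=0: formula gives 1, g = 1 ✓
  A=0, B=0, C=1, D=1: formula gives 1, g = 1 ✓
  … (the remaining 12 rows also agree.)
Every row agrees, so the formula is equivalent.

Yes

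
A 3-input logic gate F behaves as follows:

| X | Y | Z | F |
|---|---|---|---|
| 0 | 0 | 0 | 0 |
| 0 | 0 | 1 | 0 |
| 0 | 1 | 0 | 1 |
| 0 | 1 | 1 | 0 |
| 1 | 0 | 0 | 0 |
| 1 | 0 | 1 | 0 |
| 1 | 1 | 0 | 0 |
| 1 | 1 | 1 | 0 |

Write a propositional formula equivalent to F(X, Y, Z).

F is 1 on exactly one input, (0,1,0), whose minterm is ¬X·Y·¬Z. So F is just that conjunction.

F(X, Y, Z) = (not X and Y) and not Z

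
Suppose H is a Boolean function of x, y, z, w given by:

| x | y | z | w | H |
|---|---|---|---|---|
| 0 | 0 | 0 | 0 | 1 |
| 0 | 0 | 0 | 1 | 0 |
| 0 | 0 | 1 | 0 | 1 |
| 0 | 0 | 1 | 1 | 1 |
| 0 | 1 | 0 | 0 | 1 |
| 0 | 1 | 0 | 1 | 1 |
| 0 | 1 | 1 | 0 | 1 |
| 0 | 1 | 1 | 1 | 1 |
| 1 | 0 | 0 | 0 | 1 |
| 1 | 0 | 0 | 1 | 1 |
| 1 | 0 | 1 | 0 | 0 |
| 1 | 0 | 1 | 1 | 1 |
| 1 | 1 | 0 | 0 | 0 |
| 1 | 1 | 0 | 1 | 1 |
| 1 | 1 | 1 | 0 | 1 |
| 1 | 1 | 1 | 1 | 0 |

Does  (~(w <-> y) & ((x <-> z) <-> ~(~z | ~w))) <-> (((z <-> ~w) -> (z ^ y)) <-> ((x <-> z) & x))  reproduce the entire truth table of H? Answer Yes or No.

Test each input against both H and the formula:
  x=0, y=0, z=0, w=0: formula gives 1, H = 1 ✓
  x=0, y=0, z=0, w=1: formula gives 0, H = 0 ✓
  x=0, y=0, z=1, w=0: formula gives 1, H = 1 ✓
  x=0, y=0, z=1, w=1: formula gives 1, H = 1 ✓
  …and likewise for the remaining 12 rows.
No disagreement on any input; they are logically equivalent.

Yes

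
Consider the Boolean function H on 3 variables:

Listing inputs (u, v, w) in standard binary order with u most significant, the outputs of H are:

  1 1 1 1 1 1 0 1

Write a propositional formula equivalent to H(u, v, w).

H(u, v, w) = NOT ((u AND v) AND NOT w)

Only row (1,1,0) gives 0. So H is 1 everywhere except there — the complement of the minterm u·v·¬w.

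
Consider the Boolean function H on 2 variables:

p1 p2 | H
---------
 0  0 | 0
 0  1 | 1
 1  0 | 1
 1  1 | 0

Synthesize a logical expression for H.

The output is 1 exactly when an odd number of inputs are 1 — the 2-way XOR (parity).

H(p1, p2) = p1 XOR p2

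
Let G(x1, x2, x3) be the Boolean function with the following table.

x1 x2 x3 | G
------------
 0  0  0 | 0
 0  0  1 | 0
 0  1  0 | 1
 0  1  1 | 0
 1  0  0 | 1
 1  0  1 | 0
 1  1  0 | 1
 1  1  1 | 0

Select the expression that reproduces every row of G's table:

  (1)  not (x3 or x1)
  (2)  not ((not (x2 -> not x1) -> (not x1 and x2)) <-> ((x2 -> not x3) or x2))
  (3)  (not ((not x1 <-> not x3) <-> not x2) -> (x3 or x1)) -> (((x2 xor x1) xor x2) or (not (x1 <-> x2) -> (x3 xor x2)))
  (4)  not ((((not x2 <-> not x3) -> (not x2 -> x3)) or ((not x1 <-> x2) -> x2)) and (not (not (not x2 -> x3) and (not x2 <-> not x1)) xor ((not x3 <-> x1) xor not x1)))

(1) fails at (0,0,0): the formula yields 1, G is 0.
(2) fails at (0,1,0): the formula yields 0, G is 1.
(3) fails at (0,0,0): the formula yields 1, G is 0.
That leaves (4). Evaluating it on every row reproduces the table of G exactly.

4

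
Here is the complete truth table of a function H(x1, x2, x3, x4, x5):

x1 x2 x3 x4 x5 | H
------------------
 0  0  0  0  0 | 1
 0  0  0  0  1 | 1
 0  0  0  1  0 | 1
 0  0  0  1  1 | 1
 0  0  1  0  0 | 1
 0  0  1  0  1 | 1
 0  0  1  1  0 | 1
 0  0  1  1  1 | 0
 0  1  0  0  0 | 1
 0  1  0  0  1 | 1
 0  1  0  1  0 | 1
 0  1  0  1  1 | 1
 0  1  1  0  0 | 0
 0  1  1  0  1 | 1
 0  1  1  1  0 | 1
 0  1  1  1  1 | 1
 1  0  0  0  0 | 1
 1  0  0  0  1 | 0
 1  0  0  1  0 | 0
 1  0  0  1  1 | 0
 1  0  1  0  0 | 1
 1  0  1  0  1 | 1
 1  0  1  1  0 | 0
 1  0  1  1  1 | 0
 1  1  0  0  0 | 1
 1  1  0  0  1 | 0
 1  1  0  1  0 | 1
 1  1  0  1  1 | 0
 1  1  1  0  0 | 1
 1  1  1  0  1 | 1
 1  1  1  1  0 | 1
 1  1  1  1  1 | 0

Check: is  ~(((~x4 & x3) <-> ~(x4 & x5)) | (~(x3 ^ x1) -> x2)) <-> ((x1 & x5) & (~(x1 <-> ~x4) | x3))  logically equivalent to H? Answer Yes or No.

No

Check the formula against H row by row:
  x1=0, x2=0, x3=0, x4=0, x5=0: formula gives 0, but H = 1 ✗
Since they disagree at (0,0,0,0,0), the expression is not a correct formula for H.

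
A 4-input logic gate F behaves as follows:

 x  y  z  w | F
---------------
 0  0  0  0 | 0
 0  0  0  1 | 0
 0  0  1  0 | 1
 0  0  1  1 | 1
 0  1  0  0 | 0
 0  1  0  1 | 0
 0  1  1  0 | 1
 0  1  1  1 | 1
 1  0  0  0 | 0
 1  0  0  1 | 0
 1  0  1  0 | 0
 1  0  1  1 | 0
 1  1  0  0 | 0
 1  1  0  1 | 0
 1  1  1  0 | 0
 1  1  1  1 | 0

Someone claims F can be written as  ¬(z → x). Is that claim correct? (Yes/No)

Test each input against both F and the formula:
  x=0, y=0, z=0, w=0: formula gives 0, F = 0 ✓
  x=0, y=0, z=0, w=1: formula gives 0, F = 0 ✓
  x=0, y=0, z=1, w=0: formula gives 1, F = 1 ✓
  x=0, y=0, z=1, w=1: formula gives 1, F = 1 ✓
  …and likewise for the remaining 12 rows.
No disagreement on any input; they are logically equivalent.

Yes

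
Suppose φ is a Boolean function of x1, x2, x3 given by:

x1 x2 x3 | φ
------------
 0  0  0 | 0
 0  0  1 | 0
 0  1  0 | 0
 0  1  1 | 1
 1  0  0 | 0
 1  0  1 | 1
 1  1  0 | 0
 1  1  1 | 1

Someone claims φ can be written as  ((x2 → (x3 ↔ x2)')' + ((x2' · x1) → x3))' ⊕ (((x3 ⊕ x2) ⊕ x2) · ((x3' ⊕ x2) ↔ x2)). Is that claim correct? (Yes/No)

Test each input against both φ and the formula:
  x1=0, x2=0, x3=0: formula gives 0, φ = 0 ✓
  x1=0, x2=0, x3=1: formula gives 1, but φ = 0 ✗
A single disagreement suffices: at (0,0,1) they differ, so the formula does not compute φ.

No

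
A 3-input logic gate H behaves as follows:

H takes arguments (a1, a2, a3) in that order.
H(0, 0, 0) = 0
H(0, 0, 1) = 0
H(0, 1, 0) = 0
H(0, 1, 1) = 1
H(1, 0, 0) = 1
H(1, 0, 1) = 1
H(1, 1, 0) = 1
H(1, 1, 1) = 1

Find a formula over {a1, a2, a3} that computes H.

There are just 3 zero rows: (0,0,0), (0,0,1), (0,1,0). Their minterms are ¬a1·¬a2·¬a3, ¬a1·¬a2·a3, ¬a1·a2·¬a3; the OR of those covers precisely the 0-outputs, and negating it yields H.

H(a1, a2, a3) = ((((a1' · a2') · a3') + ((a1' · a2') · a3)) + ((a1' · a2) · a3'))'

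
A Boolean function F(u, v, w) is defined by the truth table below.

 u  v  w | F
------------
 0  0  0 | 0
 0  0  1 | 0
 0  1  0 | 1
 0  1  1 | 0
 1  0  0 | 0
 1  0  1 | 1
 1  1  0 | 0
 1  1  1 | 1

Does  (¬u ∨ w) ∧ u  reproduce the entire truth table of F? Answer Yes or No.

Check the formula against F row by row:
  u=0, v=0, w=0: formula gives 0, F = 0 ✓
  u=0, v=0, w=1: formula gives 0, F = 0 ✓
  u=0, v=1, w=0: formula gives 0, but F = 1 ✗
A single disagreement suffices: at (0,1,0) they differ, so the formula does not compute F.

No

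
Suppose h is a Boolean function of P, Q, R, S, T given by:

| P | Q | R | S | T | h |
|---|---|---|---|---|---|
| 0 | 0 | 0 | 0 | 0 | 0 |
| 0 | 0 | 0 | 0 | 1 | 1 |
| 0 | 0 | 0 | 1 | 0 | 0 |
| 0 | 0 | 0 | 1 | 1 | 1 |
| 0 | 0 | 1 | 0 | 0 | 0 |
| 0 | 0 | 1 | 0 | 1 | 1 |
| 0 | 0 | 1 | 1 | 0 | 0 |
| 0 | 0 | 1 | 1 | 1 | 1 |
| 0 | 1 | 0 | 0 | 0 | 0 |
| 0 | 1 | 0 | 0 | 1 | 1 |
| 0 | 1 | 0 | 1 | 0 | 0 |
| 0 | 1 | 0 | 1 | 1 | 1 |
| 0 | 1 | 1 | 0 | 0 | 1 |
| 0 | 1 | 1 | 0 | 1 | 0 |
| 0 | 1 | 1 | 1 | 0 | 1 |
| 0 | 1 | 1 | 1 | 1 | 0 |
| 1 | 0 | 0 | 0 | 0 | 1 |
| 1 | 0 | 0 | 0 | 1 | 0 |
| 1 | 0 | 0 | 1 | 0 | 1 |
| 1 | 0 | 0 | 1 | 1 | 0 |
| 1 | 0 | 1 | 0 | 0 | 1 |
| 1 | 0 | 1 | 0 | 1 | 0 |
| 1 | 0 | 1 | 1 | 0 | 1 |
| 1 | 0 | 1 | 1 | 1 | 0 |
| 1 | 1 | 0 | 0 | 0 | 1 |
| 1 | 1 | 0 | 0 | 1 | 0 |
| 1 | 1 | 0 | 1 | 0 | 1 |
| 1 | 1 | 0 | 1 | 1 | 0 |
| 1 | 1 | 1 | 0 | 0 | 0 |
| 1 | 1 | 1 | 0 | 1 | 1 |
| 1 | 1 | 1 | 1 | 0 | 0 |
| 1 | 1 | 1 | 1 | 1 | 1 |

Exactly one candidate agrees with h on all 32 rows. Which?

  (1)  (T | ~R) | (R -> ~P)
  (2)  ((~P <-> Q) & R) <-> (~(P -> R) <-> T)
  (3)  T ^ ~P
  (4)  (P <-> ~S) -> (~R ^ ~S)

2

(1) fails at (0,0,0,0,0): the formula yields 1, h is 0.
(3) fails at (0,0,0,0,0): the formula yields 1, h is 0.
(4) fails at (0,0,0,0,0): the formula yields 1, h is 0.
That leaves (2). Evaluating it on every row reproduces the table of h exactly.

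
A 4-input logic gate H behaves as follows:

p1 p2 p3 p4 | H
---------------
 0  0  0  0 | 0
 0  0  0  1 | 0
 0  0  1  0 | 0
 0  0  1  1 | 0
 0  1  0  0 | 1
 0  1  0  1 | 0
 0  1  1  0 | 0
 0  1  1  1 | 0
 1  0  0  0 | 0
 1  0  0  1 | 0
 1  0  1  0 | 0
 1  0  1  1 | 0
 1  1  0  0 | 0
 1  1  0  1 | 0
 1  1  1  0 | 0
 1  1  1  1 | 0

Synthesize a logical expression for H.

Only row (0,1,0,0) gives 1. That row's minterm ¬p1·p2·¬p3·¬p4 is H directly.

H(p1, p2, p3, p4) = ((¬p1 ∧ p2) ∧ ¬p3) ∧ ¬p4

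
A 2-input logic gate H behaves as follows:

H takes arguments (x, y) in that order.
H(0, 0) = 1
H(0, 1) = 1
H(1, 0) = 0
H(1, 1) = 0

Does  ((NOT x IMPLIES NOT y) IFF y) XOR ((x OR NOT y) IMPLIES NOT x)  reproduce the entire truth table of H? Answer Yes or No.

Evaluate ((NOT x IMPLIES NOT y) IFF y) XOR ((x OR NOT y) IMPLIES NOT x) on each row and compare to H:
  x=0, y=0: formula gives 1, H = 1 ✓
  x=0, y=1: formula gives 1, H = 1 ✓
  x=1, y=0: formula gives 0, H = 0 ✓
  x=1, y=1: formula gives 1, but H = 0 ✗
A single disagreement suffices: at (1,1) they differ, so the formula does not compute H.

No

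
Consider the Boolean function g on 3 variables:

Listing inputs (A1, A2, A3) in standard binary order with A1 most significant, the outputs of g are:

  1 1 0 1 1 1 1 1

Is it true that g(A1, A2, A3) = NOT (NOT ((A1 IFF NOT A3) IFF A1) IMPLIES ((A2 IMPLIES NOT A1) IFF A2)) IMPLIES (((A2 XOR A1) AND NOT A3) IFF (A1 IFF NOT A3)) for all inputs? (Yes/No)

Test each input against both g and the formula:
  A1=0, A2=0, A3=0: formula gives 1, g = 1 ✓
  A1=0, A2=0, A3=1: formula gives 0, but g = 1 ✗
A single disagreement suffices: at (0,0,1) they differ, so the formula does not compute g.

No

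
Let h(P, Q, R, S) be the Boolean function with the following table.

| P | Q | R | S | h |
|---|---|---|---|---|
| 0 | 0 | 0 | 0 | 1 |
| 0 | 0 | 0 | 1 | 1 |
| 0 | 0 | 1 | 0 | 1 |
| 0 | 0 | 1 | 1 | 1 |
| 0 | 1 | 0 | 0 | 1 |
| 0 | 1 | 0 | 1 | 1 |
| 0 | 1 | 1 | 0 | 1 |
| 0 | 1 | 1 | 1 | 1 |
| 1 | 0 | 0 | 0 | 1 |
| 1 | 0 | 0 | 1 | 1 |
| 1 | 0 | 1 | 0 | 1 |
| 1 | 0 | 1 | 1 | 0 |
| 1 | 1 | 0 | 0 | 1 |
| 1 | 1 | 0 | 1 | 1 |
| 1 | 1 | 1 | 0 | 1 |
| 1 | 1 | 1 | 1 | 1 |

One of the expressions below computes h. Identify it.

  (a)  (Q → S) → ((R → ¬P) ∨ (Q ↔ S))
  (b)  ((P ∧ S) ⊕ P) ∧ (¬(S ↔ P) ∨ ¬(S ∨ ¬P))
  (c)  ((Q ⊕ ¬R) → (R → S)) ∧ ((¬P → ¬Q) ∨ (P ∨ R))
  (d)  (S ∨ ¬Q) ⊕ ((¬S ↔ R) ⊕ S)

a

(b) fails at (0,0,0,0): the formula yields 0, h is 1.
(c) fails at (0,1,0,0): the formula yields 0, h is 1.
(d) fails at (0,0,1,0): the formula yields 0, h is 1.
(a) is the remaining candidate, and it agrees with h on all 16 inputs.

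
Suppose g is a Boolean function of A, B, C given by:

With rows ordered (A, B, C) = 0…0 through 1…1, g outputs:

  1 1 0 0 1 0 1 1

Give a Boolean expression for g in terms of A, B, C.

g is 0 on only 3 rows — (0,1,0), (0,1,1), (1,0,1). Writing each as a minterm (¬A·B·¬C, ¬A·B·C, A·¬B·C) and OR-ing them characterizes exactly where g=0, so g is the negation of that disjunction.

g(A, B, C) = NOT ((((NOT A AND B) AND NOT C) OR ((NOT A AND B) AND C)) OR ((A AND NOT B) AND C))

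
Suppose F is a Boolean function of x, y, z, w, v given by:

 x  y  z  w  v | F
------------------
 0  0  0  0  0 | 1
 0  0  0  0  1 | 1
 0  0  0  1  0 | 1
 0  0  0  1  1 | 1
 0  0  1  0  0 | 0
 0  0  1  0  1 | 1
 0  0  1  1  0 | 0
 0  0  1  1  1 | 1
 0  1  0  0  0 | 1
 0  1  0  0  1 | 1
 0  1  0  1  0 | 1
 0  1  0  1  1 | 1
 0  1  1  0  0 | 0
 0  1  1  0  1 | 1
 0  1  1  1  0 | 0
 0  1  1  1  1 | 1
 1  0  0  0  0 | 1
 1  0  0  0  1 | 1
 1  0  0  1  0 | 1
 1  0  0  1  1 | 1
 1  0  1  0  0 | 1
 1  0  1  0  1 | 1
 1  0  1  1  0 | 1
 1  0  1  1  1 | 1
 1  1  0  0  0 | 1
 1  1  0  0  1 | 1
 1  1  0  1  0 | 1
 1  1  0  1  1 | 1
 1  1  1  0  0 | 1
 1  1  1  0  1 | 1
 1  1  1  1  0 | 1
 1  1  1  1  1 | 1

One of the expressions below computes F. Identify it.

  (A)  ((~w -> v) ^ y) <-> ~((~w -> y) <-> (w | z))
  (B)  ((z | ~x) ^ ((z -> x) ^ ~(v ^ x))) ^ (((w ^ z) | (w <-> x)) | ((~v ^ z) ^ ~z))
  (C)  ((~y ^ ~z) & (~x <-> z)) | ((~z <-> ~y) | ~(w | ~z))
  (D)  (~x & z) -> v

D

(A) fails at (0,0,0,0,1): the formula yields 0, F is 1.
(B) fails at (0,0,0,0,0): the formula yields 0, F is 1.
(C) fails at (0,0,1,0,0): the formula yields 1, F is 0.
Only (D) survives; checking it on all 32 rows confirms it matches F.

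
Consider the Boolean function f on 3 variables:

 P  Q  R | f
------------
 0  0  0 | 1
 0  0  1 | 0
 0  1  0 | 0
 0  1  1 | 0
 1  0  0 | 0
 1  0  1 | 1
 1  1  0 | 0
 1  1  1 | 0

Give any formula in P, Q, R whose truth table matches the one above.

f(P, Q, R) = ((NOT P AND NOT Q) AND NOT R) OR ((P AND NOT Q) AND R)

f=1 on 2 inputs: (0,0,0), (1,0,1). Reading each as a conjunction of literals (¬P·¬Q·¬R, P·¬Q·R) and taking the OR gives the canonical DNF.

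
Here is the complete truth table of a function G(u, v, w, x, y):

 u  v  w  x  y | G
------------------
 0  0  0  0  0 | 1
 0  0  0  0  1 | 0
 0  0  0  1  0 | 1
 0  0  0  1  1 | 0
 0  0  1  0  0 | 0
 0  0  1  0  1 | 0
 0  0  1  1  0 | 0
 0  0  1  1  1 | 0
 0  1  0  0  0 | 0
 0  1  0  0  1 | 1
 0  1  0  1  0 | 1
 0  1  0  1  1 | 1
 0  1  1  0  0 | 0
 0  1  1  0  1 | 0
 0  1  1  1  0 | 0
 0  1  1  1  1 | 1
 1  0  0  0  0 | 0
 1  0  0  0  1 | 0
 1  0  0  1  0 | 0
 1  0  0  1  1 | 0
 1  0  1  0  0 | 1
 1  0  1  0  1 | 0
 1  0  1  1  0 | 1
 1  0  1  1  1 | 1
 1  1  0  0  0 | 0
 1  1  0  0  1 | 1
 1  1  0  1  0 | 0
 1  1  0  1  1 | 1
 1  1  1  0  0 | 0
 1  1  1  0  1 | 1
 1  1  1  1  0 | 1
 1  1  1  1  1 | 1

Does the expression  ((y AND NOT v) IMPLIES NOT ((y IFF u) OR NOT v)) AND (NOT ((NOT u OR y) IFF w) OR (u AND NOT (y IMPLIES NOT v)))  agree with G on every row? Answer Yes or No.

No

Test each input against both G and the formula:
  u=0, v=0, w=0, x=0, y=0: formula gives 1, G = 1 ✓
  u=0, v=0, w=0, x=0, y=1: formula gives 0, G = 0 ✓
  u=0, v=0, w=0, x=1, y=0: formula gives 1, G = 1 ✓
  u=0, v=0, w=0, x=1, y=1: formula gives 0, G = 0 ✓
  …
  u=0, v=1, w=0, x=0, y=0: formula gives 1, but G = 0 ✗
A single disagreement suffices: at (0,1,0,0,0) they differ, so the formula does not compute G.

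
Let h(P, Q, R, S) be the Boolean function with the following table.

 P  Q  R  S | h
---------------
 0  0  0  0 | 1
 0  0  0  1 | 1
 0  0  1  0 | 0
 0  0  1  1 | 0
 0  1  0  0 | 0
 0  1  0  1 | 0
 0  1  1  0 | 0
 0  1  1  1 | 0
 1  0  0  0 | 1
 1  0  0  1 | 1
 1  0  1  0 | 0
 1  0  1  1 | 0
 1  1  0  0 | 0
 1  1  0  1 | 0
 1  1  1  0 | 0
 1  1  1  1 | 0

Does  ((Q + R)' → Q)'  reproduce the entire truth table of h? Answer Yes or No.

Yes

Check the formula against h row by row:
  P=0, Q=0, R=0, S=0: formula gives 1, h = 1 ✓
  P=0, Q=0, R=0, S=1: formula gives 1, h = 1 ✓
  P=0, Q=0, R=1, S=0: formula gives 0, h = 0 ✓
  P=0, Q=0, R=1, S=1: formula gives 0, h = 0 ✓
  …and likewise for the remaining 12 rows.
All 16 rows match — the expression computes h exactly.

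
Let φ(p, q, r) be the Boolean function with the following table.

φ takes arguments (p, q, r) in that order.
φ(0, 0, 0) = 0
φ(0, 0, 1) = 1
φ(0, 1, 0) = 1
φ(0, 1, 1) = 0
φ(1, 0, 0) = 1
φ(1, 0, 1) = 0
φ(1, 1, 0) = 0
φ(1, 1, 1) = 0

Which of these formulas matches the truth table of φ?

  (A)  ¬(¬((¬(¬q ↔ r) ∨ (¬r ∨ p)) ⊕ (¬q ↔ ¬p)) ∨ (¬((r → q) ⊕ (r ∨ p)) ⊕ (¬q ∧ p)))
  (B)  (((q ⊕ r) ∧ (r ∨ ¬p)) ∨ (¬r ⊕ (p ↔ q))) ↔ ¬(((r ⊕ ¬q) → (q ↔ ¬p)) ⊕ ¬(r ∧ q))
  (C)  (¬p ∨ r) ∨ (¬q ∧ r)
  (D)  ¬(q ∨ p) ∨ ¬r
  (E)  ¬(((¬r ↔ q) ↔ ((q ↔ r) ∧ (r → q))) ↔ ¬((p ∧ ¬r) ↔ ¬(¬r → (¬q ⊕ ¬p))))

A

(B): at (0,0,0) it gives 1, but φ = 0 — eliminated.
(C): at (0,0,0) it gives 1, but φ = 0 — eliminated.
(D): at (0,0,0) it gives 1, but φ = 0 — eliminated.
(E): at (0,0,0) it gives 1, but φ = 0 — eliminated.
(A) is the remaining candidate, and it agrees with φ on all 8 inputs.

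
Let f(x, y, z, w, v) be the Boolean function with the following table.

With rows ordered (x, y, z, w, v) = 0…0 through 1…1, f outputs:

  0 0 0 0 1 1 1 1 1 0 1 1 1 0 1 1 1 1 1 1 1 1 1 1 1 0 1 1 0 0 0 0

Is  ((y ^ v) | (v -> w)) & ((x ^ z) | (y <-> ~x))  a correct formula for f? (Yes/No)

Test each input against both f and the formula:
  x=0, y=0, z=0, w=0, v=0: formula gives 0, f = 0 ✓
  x=0, y=0, z=0, w=0, v=1: formula gives 0, f = 0 ✓
  x=0, y=0, z=0, w=1, v=0: formula gives 0, f = 0 ✓
  x=0, y=0, z=0, w=1, v=1: formula gives 0, f = 0 ✓
  …and likewise for the remaining 28 rows.
No disagreement on any input; they are logically equivalent.

Yes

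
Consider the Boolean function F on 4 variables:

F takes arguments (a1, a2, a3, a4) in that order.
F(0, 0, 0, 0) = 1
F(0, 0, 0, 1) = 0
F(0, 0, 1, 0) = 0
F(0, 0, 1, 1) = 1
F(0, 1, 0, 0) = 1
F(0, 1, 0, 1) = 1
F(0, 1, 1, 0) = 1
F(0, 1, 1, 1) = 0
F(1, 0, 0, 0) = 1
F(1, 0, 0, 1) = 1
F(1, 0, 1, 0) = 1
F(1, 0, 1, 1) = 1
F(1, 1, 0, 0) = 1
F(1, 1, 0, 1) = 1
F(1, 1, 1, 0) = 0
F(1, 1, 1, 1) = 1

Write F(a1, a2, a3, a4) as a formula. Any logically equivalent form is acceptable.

There are just 4 zero rows: (0,0,0,1), (0,0,1,0), (0,1,1,1), (1,1,1,0). Their minterms are ¬a1·¬a2·¬a3·a4, ¬a1·¬a2·a3·¬a4, ¬a1·a2·a3·a4, a1·a2·a3·¬a4; the OR of those covers precisely the 0-outputs, and negating it yields F.

F(a1, a2, a3, a4) = ~((((((~a1 & ~a2) & ~a3) & a4) | (((~a1 & ~a2) & a3) & ~a4)) | (((~a1 & a2) & a3) & a4)) | (((a1 & a2) & a3) & ~a4))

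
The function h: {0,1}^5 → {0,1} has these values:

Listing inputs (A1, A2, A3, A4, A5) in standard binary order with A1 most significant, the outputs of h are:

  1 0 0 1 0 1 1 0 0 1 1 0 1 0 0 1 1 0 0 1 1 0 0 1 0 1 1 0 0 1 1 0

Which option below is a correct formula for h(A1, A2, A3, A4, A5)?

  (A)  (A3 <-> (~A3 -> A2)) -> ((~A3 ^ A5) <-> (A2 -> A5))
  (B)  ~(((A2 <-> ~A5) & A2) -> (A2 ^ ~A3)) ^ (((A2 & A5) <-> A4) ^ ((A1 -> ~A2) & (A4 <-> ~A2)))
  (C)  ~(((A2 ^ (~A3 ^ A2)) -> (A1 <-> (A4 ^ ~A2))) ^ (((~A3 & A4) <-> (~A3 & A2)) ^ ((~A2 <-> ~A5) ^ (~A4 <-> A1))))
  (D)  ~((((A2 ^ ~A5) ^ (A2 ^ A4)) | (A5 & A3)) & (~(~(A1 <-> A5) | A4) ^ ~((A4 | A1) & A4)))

(A) fails at (0,0,0,1,0): the formula yields 1, h is 0.
(B) fails at (0,0,0,0,1): the formula yields 1, h is 0.
(D) fails at (0,0,0,0,1): the formula yields 1, h is 0.
Only (C) survives; checking it on all 32 rows confirms it matches h.

C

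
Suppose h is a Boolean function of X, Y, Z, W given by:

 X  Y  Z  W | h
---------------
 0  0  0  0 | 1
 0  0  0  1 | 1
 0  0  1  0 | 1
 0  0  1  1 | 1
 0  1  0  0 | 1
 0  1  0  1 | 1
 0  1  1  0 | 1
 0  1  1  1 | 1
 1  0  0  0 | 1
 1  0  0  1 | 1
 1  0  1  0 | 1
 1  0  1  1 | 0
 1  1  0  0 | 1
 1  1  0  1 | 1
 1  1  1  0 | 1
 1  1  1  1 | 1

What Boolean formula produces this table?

h(X, Y, Z, W) = (((X · Y') · Z) · W)'

h is 0 on exactly one input, (1,0,1,1), whose minterm is X·¬Y·Z·W. So h is the negation of that single conjunction.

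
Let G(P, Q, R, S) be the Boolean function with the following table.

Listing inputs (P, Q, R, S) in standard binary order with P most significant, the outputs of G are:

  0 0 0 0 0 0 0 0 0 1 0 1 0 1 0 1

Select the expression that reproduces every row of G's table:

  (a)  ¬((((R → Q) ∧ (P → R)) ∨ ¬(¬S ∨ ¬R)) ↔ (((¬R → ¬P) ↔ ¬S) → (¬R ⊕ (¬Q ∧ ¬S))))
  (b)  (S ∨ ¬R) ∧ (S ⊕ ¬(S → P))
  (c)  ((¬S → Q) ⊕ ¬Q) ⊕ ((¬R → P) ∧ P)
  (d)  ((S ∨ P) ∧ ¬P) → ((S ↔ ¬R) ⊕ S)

b

(a) disagrees with G on (0,0,0,0) (formula → 1, table → 0); rule it out.
(c) disagrees with G on (0,0,0,0) (formula → 1, table → 0); rule it out.
(d) disagrees with G on (0,0,0,0) (formula → 1, table → 0); rule it out.
Only (b) survives; checking it on all 16 rows confirms it matches G.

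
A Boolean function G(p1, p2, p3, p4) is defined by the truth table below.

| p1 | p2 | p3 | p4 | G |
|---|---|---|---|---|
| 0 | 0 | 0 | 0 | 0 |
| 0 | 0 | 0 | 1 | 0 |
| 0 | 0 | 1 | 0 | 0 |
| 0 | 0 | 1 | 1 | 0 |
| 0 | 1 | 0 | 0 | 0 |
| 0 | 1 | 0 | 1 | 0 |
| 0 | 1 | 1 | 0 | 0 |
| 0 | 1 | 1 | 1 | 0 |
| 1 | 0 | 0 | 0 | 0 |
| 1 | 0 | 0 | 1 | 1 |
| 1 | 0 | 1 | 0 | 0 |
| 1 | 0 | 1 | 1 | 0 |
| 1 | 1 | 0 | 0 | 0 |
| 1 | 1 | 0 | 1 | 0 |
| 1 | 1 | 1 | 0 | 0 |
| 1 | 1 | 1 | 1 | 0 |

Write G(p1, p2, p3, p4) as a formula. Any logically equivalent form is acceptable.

G(p1, p2, p3, p4) = ((p1 AND NOT p2) AND NOT p3) AND p4

G is 1 on exactly one input, (1,0,0,1), whose minterm is p1·¬p2·¬p3·p4. So G is just that conjunction.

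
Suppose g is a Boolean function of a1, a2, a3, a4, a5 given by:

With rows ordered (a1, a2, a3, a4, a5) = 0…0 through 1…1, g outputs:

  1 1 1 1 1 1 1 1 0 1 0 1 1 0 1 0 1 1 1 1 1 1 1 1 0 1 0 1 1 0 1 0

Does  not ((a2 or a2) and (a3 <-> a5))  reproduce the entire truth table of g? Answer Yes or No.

Yes

Test each input against both g and the formula:
  a1=0, a2=0, a3=0, a4=0, a5=0: formula gives 1, g = 1 ✓
  a1=0, a2=0, a3=0, a4=0, a5=1: formula gives 1, g = 1 ✓
  a1=0, a2=0, a3=0, a4=1, a5=0: formula gives 1, g = 1 ✓
  a1=0, a2=0, a3=0, a4=1, a5=1: formula gives 1, g = 1 ✓
  …and likewise for the remaining 28 rows.
Every row agrees, so the formula is equivalent.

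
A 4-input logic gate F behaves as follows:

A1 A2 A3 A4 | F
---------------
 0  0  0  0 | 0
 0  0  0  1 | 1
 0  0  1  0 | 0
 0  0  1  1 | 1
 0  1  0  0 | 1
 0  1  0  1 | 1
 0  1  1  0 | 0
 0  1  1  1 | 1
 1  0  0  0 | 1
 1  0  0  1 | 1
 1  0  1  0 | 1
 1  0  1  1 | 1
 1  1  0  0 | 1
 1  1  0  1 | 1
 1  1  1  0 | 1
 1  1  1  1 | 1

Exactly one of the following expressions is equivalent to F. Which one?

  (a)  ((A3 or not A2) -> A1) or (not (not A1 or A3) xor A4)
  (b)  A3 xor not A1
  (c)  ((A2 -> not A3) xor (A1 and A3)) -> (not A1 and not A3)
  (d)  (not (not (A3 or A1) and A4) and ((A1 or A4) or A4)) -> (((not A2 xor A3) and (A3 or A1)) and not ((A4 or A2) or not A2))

a

(b): at (0,0,0,0) it gives 1, but F = 0 — eliminated.
(c): at (0,0,0,0) it gives 1, but F = 0 — eliminated.
(d): at (0,0,0,0) it gives 1, but F = 0 — eliminated.
That leaves (a). Evaluating it on every row reproduces the table of F exactly.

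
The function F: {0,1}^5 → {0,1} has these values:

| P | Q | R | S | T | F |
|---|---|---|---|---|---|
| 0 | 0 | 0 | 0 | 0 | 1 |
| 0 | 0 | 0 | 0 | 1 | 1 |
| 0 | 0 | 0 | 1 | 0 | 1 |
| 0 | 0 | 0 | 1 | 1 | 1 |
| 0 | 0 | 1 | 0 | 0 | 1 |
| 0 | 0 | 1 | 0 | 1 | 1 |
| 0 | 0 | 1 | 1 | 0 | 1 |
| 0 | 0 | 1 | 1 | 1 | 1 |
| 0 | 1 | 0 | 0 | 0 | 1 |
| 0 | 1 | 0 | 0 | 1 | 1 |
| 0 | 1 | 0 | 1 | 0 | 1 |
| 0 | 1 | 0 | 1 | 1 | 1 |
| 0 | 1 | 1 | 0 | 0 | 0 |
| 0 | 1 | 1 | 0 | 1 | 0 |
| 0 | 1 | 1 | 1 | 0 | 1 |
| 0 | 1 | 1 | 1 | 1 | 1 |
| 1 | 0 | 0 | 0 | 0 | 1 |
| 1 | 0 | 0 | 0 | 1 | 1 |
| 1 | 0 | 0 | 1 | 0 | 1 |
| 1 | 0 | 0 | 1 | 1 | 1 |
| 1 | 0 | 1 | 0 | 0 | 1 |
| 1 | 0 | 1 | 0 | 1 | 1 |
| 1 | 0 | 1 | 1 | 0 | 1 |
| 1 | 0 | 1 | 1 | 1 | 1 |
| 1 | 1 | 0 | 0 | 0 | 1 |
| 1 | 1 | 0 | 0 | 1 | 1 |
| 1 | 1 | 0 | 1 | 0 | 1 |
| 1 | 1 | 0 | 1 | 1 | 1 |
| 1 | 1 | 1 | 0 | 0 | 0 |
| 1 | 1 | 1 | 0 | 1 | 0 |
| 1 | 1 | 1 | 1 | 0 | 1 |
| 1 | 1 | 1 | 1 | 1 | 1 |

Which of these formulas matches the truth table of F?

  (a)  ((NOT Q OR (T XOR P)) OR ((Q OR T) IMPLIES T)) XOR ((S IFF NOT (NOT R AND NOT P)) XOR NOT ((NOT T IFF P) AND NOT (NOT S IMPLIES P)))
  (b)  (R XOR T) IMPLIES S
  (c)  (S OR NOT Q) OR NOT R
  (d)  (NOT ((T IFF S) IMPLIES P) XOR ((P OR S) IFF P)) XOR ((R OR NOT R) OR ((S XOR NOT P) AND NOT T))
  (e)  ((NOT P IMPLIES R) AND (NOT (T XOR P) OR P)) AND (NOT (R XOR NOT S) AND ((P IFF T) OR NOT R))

c

(a) fails at (0,0,0,0,1): the formula yields 0, F is 1.
(b) fails at (0,0,0,0,1): the formula yields 0, F is 1.
(d) fails at (0,0,0,0,1): the formula yields 0, F is 1.
(e) fails at (0,0,0,0,0): the formula yields 0, F is 1.
(c) is the remaining candidate, and it agrees with F on all 32 inputs.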